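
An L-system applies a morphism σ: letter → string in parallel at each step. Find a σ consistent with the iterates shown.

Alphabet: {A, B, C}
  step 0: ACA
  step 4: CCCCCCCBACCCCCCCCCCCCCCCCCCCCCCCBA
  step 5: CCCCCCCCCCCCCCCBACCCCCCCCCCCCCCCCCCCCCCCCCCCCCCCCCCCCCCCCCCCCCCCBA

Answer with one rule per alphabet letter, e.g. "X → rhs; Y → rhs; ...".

A->BA, B->C, C->CC

  step 4 ⇒ step 5: CCCCCCCBACCCCCCCCCCCCCCCCCCCCCCCBA ⇒ CC·CC·CC·CC·CC·CC·CC·C·BA·CC·CC·CC·CC·CC·CC·CC·CC·CC·CC·CC·CC·CC·CC·CC·CC·CC·CC·CC·CC·CC·CC·CC·C·BA
    A ↦ BA
    B ↦ C
    C ↦ CC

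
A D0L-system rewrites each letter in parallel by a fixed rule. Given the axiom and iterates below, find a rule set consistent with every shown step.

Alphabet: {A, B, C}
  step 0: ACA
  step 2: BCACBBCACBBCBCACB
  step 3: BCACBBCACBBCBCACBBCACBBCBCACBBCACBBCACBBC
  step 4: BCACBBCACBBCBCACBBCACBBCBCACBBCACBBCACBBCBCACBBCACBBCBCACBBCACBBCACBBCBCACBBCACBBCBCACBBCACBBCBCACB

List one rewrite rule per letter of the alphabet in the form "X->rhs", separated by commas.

A->BC, B->BC, C->ACB

  step 3 ⇒ step 4: BCACBBCACBBCBCACBBCACBBCBCACBBCACBBCACBBC ⇒ BC·ACB·BC·ACB·BC·BC·ACB·BC·ACB·BC·BC·ACB·BC·ACB·BC·ACB·BC·BC·ACB·BC·ACB·BC·BC·ACB·BC·ACB·BC·ACB·BC·BC·ACB·BC·ACB·BC·BC·ACB·BC·ACB·BC·BC·ACB
    A ↦ BC
    B ↦ BC
    C ↦ ACB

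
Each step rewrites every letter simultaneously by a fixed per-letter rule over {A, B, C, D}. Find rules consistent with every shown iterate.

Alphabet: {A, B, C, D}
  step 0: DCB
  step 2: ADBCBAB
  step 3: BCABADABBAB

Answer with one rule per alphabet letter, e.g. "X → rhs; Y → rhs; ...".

A->B, B->AB, C->AD, D->C

  step 2 ⇒ step 3: ADBCBAB ⇒ B·C·AB·AD·AB·B·AB
    A ↦ B
    B ↦ AB
    C ↦ AD
    D ↦ C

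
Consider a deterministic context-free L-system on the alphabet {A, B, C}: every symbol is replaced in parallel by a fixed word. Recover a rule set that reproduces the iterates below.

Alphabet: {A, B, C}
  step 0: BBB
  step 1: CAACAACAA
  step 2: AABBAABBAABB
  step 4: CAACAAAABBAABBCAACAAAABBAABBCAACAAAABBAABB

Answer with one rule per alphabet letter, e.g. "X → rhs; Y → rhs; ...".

  step 1 ⇒ step 2: CAACAACAA ⇒ AA·B·B·AA·B·B·AA·B·B
    A ↦ B
    C ↦ AA
  step 0 ⇒ step 1: BBB ⇒ CAA·CAA·CAA
    B ↦ CAA

A->B, B->CAA, C->AA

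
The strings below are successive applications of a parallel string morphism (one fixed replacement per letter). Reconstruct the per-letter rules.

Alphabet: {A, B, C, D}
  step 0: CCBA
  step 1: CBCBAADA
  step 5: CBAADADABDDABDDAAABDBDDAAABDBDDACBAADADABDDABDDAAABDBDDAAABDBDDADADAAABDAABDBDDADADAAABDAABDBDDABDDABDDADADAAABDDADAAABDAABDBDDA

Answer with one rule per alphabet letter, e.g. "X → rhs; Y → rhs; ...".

  step 0 ⇒ step 1: CCBA ⇒ CB·CB·AA·DA
    A ↦ DA
    B ↦ AA
    C ↦ CB
    D ↦ BD  (constrained at step 1)

A->DA, B->AA, C->CB, D->BD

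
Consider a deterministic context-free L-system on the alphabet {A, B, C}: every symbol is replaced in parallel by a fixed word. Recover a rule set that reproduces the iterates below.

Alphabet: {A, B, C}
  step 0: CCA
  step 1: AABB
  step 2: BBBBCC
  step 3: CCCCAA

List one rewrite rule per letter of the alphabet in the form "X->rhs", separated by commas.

  step 2 ⇒ step 3: BBBBCC ⇒ C·C·C·C·A·A
    B ↦ C
    C ↦ A
  step 0 ⇒ step 1: CCA ⇒ A·A·BB
    A ↦ BB

A->BB, B->C, C->A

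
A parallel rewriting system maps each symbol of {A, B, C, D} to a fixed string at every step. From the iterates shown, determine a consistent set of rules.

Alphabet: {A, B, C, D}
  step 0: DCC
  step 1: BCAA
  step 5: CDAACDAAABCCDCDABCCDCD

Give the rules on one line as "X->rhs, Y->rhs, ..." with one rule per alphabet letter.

A->CD, B->A, C->A, D->BC

  step 0 ⇒ step 1: DCC ⇒ BC·A·A
    C ↦ A
    D ↦ BC
    A ↦ CD  (constrained at step 1)
    B ↦ A  (constrained at step 1)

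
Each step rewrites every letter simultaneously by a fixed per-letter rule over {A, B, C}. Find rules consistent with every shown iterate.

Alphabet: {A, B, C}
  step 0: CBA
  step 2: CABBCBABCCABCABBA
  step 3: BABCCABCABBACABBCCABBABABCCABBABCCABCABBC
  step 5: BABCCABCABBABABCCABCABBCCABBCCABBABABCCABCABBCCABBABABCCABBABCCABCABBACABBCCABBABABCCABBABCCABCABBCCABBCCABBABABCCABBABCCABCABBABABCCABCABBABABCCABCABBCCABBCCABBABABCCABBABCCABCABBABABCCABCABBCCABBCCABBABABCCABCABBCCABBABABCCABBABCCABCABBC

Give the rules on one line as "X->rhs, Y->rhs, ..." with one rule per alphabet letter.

  step 2 ⇒ step 3: CABBCBABCCABCABBA ⇒ BA·BC·CAB·CAB·BA·CAB·BC·CAB·BA·BA·BC·CAB·BA·BC·CAB·CAB·BC
    A ↦ BC
    B ↦ CAB
    C ↦ BA

A->BC, B->CAB, C->BA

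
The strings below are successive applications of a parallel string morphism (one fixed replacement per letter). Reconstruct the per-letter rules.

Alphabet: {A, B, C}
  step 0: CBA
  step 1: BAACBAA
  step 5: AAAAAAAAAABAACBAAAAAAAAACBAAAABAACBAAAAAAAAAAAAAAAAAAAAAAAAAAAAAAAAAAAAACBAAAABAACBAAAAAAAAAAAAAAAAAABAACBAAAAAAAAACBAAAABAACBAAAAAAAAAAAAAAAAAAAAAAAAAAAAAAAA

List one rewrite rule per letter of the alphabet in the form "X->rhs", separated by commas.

  step 0 ⇒ step 1: CBA ⇒ BA·ACB·AA
    A ↦ AA
    B ↦ ACB
    C ↦ BA

A->AA, B->ACB, C->BA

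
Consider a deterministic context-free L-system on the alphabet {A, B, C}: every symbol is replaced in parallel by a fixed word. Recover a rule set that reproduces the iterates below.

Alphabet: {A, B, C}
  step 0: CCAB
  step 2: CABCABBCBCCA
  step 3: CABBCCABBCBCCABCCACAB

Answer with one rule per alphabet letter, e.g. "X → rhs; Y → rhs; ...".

  step 2 ⇒ step 3: CABCABBCBCCA ⇒ CA·B·BC·CA·B·BC·BC·CA·BC·CA·CA·B
    A ↦ B
    B ↦ BC
    C ↦ CA

A->B, B->BC, C->CA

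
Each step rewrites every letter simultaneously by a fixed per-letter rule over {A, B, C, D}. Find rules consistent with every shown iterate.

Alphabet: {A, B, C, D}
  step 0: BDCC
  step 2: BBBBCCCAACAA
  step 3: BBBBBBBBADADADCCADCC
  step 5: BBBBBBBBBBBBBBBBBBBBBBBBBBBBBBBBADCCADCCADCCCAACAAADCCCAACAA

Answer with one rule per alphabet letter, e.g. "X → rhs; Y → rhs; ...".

  step 2 ⇒ step 3: BBBBCCCAACAA ⇒ BB·BB·BB·BB·AD·AD·AD·C·C·AD·C·C
    A ↦ C
    B ↦ BB
    C ↦ AD
    D ↦ AA  (constrained at step 0)

A->C, B->BB, C->AD, D->AA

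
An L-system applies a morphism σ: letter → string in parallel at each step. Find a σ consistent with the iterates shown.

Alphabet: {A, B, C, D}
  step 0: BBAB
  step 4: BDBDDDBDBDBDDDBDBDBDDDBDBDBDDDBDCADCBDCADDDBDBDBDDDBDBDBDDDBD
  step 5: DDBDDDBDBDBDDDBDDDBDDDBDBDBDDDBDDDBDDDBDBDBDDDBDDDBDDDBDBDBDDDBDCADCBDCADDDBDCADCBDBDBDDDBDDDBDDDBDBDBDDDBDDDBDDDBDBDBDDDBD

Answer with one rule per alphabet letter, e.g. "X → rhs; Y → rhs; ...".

  step 4 ⇒ step 5: BDBDDDBDBDBDDDBDBDBDDDBDBDBDDDBDCADCBDCADDDBDBDBDDDBDBDBDDDBD ⇒ DD·BD·DD·BD·BD·BD·DD·BD·DD·BD·DD·BD·BD·BD·DD·BD·DD·BD·DD·BD·BD·BD·DD·BD·DD·BD·DD·BD·BD·BD·DD·BD·CAD·C·BD·CAD·DD·BD·CAD·C·BD·BD·BD·DD·BD·DD·BD·DD·BD·BD·BD·DD·BD·DD·BD·DD·BD·BD·BD·DD·BD
    A ↦ C
    B ↦ DD
    C ↦ CAD
    D ↦ BD

A->C, B->DD, C->CAD, D->BD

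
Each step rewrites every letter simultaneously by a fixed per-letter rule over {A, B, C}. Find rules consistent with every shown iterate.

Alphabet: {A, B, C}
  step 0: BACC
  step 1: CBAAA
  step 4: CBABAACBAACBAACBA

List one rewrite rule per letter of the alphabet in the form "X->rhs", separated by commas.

A->BA, B->C, C->A

  step 0 ⇒ step 1: BACC ⇒ C·BA·A·A
    A ↦ BA
    B ↦ C
    C ↦ A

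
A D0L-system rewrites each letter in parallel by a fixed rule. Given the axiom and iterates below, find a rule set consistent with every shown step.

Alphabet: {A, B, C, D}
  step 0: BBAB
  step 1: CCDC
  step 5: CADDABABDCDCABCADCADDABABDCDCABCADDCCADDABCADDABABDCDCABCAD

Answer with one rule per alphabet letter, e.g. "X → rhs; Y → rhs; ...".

A->D, B->C, C->CAD, D->AB

  step 0 ⇒ step 1: BBAB ⇒ C·C·D·C
    A ↦ D
    B ↦ C
    C ↦ CAD  (constrained at step 1)
    D ↦ AB  (constrained at step 1)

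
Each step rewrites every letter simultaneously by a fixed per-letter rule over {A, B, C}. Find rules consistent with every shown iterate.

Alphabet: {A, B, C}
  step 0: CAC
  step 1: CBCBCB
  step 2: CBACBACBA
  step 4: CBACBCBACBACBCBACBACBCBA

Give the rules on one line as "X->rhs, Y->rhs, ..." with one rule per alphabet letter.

A->CB, B->A, C->CB

  step 1 ⇒ step 2: CBCBCB ⇒ CB·A·CB·A·CB·A
    B ↦ A
    C ↦ CB
  step 0 ⇒ step 1: CAC ⇒ CB·CB·CB
    A ↦ CB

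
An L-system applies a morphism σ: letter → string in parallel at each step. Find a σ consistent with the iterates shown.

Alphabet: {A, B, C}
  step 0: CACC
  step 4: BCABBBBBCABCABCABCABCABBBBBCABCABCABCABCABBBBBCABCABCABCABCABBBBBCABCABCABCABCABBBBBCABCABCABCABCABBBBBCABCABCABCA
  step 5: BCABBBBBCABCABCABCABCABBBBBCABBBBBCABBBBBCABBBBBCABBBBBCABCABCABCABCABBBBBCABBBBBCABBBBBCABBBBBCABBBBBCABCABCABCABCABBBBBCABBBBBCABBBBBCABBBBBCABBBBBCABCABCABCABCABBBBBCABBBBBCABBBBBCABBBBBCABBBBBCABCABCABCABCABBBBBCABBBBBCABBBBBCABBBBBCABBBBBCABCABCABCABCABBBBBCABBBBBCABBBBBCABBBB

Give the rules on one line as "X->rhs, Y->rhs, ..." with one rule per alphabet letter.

A->BBB, B->BCA, C->B

  step 4 ⇒ step 5: BCABBBBBCABCABCABCABCABBBBBCABCABCABCABCABBBBBCABCABCABCABCABBBBBCABCABCABCABCABBBBBCABCABCABCABCABBBBBCABCABCABCA ⇒ BCA·B·BBB·BCA·BCA·BCA·BCA·BCA·B·BBB·BCA·B·BBB·BCA·B·BBB·BCA·B·BBB·BCA·B·BBB·BCA·BCA·BCA·BCA·BCA·B·BBB·BCA·B·BBB·BCA·B·BBB·BCA·B·BBB·BCA·B·BBB·BCA·BCA·BCA·BCA·BCA·B·BBB·BCA·B·BBB·BCA·B·BBB·BCA·B·BBB·BCA·B·BBB·BCA·BCA·BCA·BCA·BCA·B·BBB·BCA·B·BBB·BCA·B·BBB·BCA·B·BBB·BCA·B·BBB·BCA·BCA·BCA·BCA·BCA·B·BBB·BCA·B·BBB·BCA·B·BBB·BCA·B·BBB·BCA·B·BBB·BCA·BCA·BCA·BCA·BCA·B·BBB·BCA·B·BBB·BCA·B·BBB·BCA·B·BBB
    A ↦ BBB
    B ↦ BCA
    C ↦ B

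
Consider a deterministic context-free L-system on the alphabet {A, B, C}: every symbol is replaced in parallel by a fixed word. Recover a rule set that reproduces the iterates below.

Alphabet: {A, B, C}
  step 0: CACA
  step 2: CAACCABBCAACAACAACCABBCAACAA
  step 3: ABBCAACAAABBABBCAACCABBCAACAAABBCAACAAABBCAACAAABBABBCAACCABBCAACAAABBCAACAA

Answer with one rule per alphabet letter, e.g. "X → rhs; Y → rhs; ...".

A->CAA, B->C, C->ABB

  step 2 ⇒ step 3: CAACCABBCAACAACAACCABBCAACAA ⇒ ABB·CAA·CAA·ABB·ABB·CAA·C·C·ABB·CAA·CAA·ABB·CAA·CAA·ABB·CAA·CAA·ABB·ABB·CAA·C·C·ABB·CAA·CAA·ABB·CAA·CAA
    A ↦ CAA
    B ↦ C
    C ↦ ABB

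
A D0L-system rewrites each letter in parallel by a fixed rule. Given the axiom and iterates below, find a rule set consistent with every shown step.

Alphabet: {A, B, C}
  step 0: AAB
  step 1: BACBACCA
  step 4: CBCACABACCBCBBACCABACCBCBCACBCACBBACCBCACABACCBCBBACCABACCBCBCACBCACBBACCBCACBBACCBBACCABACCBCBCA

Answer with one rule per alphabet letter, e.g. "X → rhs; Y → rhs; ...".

  step 0 ⇒ step 1: AAB ⇒ BAC·BAC·CA
    A ↦ BAC
    B ↦ CA
    C ↦ CB  (constrained at step 1)

A->BAC, B->CA, C->CB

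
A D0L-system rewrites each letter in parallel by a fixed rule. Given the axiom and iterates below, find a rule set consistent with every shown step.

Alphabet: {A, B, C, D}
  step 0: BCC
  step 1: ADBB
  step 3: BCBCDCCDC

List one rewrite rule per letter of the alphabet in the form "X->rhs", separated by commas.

  step 0 ⇒ step 1: BCC ⇒ AD·B·B
    B ↦ AD
    C ↦ B
    A ↦ CD  (constrained at step 1)
    D ↦ C  (constrained at step 1)

A->CD, B->AD, C->B, D->C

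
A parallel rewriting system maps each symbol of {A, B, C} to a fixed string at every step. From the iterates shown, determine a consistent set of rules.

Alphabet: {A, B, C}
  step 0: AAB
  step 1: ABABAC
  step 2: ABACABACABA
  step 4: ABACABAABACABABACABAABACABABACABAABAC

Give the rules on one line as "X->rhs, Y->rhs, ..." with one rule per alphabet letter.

  step 1 ⇒ step 2: ABABAC ⇒ AB·AC·AB·AC·AB·A
    A ↦ AB
    B ↦ AC
    C ↦ A

A->AB, B->AC, C->A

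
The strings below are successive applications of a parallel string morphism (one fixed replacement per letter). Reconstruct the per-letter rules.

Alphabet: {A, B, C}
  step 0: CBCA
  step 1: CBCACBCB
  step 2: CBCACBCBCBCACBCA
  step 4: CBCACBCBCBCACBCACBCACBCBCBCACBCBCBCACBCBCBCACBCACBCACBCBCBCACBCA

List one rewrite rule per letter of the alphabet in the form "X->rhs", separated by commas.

A->CB, B->CA, C->CB

  step 1 ⇒ step 2: CBCACBCB ⇒ CB·CA·CB·CB·CB·CA·CB·CA
    A ↦ CB
    B ↦ CA
    C ↦ CB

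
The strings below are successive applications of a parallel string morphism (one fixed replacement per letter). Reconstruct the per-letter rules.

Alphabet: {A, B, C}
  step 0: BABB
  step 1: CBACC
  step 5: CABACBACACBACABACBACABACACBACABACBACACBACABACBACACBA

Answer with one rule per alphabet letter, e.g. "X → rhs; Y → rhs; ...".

A->BA, B->C, C->CA

  step 0 ⇒ step 1: BABB ⇒ C·BA·C·C
    A ↦ BA
    B ↦ C
    C ↦ CA  (constrained at step 1)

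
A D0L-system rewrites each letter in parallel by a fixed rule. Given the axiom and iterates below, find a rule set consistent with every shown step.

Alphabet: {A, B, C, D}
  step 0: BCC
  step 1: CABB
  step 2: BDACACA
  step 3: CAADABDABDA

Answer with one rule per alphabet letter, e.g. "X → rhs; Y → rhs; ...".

A->DA, B->CA, C->B, D->A

  step 2 ⇒ step 3: BDACACA ⇒ CA·A·DA·B·DA·B·DA
    A ↦ DA
    B ↦ CA
    C ↦ B
    D ↦ A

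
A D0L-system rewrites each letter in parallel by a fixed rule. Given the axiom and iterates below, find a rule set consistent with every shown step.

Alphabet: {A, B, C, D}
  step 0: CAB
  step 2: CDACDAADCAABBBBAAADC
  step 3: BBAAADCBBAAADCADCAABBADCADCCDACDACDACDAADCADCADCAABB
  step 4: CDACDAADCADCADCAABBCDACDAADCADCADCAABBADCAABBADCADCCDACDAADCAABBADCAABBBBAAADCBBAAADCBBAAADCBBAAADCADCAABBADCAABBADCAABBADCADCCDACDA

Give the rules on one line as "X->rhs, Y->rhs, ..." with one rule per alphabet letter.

  step 3 ⇒ step 4: BBAAADCBBAAADCADCAABBADCADCCDACDACDACDAADCADCADCAABB ⇒ CDA·CDA·ADC·ADC·ADC·AA·BB·CDA·CDA·ADC·ADC·ADC·AA·BB·ADC·AA·BB·ADC·ADC·CDA·CDA·ADC·AA·BB·ADC·AA·BB·BB·AA·ADC·BB·AA·ADC·BB·AA·ADC·BB·AA·ADC·ADC·AA·BB·ADC·AA·BB·ADC·AA·BB·ADC·ADC·CDA·CDA
    A ↦ ADC
    B ↦ CDA
    C ↦ BB
    D ↦ AA

A->ADC, B->CDA, C->BB, D->AA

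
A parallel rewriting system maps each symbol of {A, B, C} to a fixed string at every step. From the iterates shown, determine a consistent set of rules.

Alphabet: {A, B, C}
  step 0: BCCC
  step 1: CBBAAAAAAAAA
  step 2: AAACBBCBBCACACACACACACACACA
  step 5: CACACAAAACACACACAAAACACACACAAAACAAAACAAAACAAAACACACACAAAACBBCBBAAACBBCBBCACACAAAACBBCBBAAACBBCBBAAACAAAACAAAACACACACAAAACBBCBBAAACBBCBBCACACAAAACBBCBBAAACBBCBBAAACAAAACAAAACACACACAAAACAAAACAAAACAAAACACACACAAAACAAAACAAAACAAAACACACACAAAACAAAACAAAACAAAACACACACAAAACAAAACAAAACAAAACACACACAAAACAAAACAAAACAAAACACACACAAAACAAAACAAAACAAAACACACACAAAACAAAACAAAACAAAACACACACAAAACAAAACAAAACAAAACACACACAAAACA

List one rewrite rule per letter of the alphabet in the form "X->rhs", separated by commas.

A->CA, B->CBB, C->AAA

  step 1 ⇒ step 2: CBBAAAAAAAAA ⇒ AAA·CBB·CBB·CA·CA·CA·CA·CA·CA·CA·CA·CA
    A ↦ CA
    B ↦ CBB
    C ↦ AAA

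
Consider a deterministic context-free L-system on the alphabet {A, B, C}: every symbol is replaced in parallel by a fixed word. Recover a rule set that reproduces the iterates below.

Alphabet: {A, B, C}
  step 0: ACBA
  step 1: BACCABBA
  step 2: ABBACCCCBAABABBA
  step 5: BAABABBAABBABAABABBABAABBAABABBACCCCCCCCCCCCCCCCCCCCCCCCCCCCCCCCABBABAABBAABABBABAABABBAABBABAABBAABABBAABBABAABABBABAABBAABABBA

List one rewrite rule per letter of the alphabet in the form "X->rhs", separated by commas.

  step 1 ⇒ step 2: BACCABBA ⇒ AB·BA·CC·CC·BA·AB·AB·BA
    A ↦ BA
    B ↦ AB
    C ↦ CC

A->BA, B->AB, C->CC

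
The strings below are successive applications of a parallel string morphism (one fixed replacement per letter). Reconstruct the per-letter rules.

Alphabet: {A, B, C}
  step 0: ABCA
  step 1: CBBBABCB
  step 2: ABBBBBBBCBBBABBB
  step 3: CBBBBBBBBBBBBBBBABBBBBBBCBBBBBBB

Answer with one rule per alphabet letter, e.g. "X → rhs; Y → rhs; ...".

A->CB, B->BB, C->AB

  step 2 ⇒ step 3: ABBBBBBBCBBBABBB ⇒ CB·BB·BB·BB·BB·BB·BB·BB·AB·BB·BB·BB·CB·BB·BB·BB
    A ↦ CB
    B ↦ BB
    C ↦ AB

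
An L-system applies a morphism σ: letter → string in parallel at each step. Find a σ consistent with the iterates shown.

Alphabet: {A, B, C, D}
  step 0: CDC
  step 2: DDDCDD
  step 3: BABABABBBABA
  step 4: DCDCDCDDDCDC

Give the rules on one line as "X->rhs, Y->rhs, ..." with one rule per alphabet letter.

A->C, B->D, C->BB, D->BA

  step 3 ⇒ step 4: BABABABBBABA ⇒ D·C·D·C·D·C·D·D·D·C·D·C
    A ↦ C
    B ↦ D
  step 2 ⇒ step 3: DDDCDD ⇒ BA·BA·BA·BB·BA·BA
    C ↦ BB
  step 2 ⇒ step 3: DDDCDD ⇒ BA·BA·BA·BB·BA·BA
    D ↦ BA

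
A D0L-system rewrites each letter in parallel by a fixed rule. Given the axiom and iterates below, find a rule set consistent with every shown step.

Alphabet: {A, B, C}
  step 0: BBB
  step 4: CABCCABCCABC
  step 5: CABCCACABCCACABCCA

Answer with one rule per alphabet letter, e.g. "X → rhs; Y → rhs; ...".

A->B, B->C, C->CA

  step 4 ⇒ step 5: CABCCABCCABC ⇒ CA·B·C·CA·CA·B·C·CA·CA·B·C·CA
    A ↦ B
    B ↦ C
    C ↦ CA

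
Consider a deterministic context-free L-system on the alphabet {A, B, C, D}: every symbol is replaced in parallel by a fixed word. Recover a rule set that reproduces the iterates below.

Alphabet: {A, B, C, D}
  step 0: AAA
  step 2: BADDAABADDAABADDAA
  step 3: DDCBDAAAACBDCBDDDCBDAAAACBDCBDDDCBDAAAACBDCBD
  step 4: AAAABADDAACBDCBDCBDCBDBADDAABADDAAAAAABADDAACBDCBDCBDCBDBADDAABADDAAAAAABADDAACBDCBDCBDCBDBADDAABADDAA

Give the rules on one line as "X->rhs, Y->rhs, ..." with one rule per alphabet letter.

  step 3 ⇒ step 4: DDCBDAAAACBDCBDDDCBDAAAACBDCBDDDCBDAAAACBDCBD ⇒ AA·AA·BA·DD·AA·CBD·CBD·CBD·CBD·BA·DD·AA·BA·DD·AA·AA·AA·BA·DD·AA·CBD·CBD·CBD·CBD·BA·DD·AA·BA·DD·AA·AA·AA·BA·DD·AA·CBD·CBD·CBD·CBD·BA·DD·AA·BA·DD·AA
    A ↦ CBD
    B ↦ DD
    C ↦ BA
    D ↦ AA

A->CBD, B->DD, C->BA, D->AA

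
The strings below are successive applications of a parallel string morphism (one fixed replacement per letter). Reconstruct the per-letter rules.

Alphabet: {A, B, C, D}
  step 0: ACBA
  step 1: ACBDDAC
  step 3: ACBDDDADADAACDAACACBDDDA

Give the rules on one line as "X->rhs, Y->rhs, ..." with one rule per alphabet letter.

  step 0 ⇒ step 1: ACBA ⇒ AC·BD·D·AC
    A ↦ AC
    B ↦ D
    C ↦ BD
    D ↦ DA  (constrained at step 1)

A->AC, B->D, C->BD, D->DA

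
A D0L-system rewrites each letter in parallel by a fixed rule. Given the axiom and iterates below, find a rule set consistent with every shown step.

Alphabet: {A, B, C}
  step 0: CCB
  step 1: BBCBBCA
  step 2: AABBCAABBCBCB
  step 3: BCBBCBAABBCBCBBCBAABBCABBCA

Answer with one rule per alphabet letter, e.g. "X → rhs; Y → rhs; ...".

A->BCB, B->A, C->BBC

  step 2 ⇒ step 3: AABBCAABBCBCB ⇒ BCB·BCB·A·A·BBC·BCB·BCB·A·A·BBC·A·BBC·A
    A ↦ BCB
    B ↦ A
    C ↦ BBC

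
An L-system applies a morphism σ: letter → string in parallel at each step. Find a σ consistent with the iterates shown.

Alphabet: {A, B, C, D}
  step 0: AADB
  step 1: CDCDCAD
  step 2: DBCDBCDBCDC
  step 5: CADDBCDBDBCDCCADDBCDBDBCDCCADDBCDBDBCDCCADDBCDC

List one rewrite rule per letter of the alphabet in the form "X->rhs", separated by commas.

A->CD, B->AD, C->DB, D->C

  step 1 ⇒ step 2: CDCDCAD ⇒ DB·C·DB·C·DB·CD·C
    A ↦ CD
    C ↦ DB
    D ↦ C
  step 0 ⇒ step 1: AADB ⇒ CD·CD·C·AD
    B ↦ AD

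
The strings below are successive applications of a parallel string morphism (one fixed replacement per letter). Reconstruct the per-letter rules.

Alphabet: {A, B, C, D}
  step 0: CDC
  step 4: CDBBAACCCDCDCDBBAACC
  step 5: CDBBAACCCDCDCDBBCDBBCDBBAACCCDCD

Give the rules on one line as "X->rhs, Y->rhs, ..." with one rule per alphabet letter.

  step 4 ⇒ step 5: CDBBAACCCDCDCDBBAACC ⇒ CD·BB·A·A·C·C·CD·CD·CD·BB·CD·BB·CD·BB·A·A·C·C·CD·CD
    A ↦ C
    B ↦ A
    C ↦ CD
    D ↦ BB

A->C, B->A, C->CD, D->BB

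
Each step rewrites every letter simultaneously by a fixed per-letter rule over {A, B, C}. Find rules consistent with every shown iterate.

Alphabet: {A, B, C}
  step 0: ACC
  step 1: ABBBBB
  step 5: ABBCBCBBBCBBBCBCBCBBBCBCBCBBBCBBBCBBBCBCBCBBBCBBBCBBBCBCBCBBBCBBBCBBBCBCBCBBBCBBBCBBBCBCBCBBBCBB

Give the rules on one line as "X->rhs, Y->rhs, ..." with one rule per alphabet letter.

A->AB, B->BC, C->BB

  step 0 ⇒ step 1: ACC ⇒ AB·BB·BB
    A ↦ AB
    C ↦ BB
    B ↦ BC  (constrained at step 1)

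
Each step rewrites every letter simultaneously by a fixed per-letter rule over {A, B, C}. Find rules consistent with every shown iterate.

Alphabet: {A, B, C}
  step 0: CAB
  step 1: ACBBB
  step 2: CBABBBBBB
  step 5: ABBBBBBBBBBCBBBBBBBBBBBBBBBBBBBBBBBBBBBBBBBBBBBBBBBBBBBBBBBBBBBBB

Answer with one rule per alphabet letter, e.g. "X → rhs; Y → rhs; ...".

A->CB, B->BB, C->A

  step 1 ⇒ step 2: ACBBB ⇒ CB·A·BB·BB·BB
    A ↦ CB
    B ↦ BB
    C ↦ A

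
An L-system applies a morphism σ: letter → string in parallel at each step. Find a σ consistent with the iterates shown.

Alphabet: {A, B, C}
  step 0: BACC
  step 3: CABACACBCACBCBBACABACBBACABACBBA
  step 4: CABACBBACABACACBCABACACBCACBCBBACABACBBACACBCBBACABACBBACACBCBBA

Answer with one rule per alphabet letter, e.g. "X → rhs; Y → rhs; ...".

A->BA, B->CB, C->CA

  step 3 ⇒ step 4: CABACACBCACBCBBACABACBBACABACBBA ⇒ CA·BA·CB·BA·CA·BA·CA·CB·CA·BA·CA·CB·CA·CB·CB·BA·CA·BA·CB·BA·CA·CB·CB·BA·CA·BA·CB·BA·CA·CB·CB·BA
    A ↦ BA
    B ↦ CB
    C ↦ CA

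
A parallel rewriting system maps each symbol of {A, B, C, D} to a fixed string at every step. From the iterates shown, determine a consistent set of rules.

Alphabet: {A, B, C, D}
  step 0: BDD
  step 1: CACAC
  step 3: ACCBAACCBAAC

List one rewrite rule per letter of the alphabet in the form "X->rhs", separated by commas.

A->BA, B->C, C->D, D->AC

  step 0 ⇒ step 1: BDD ⇒ C·AC·AC
    B ↦ C
    D ↦ AC
    A ↦ BA  (constrained at step 1)
    C ↦ D  (constrained at step 1)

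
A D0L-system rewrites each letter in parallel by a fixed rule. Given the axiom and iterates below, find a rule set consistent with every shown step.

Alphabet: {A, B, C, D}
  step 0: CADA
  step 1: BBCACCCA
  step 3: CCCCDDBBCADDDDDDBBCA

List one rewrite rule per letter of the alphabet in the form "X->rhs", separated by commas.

A->CA, B->D, C->BB, D->CC

  step 0 ⇒ step 1: CADA ⇒ BB·CA·CC·CA
    A ↦ CA
    C ↦ BB
    D ↦ CC
    B ↦ D  (constrained at step 1)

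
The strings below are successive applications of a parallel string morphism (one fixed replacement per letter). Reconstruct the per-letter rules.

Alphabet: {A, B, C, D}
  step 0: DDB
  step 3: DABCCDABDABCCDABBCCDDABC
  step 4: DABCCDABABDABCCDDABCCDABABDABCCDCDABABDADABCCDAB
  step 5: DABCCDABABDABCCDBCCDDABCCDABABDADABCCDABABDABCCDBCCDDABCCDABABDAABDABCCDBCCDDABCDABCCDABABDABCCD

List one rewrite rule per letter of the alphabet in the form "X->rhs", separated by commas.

  step 4 ⇒ step 5: DABCCDABABDABCCDDABCCDABABDABCCDCDABABDADABCCDAB ⇒ DA·BC·CD·AB·AB·DA·BC·CD·BC·CD·DA·BC·CD·AB·AB·DA·DA·BC·CD·AB·AB·DA·BC·CD·BC·CD·DA·BC·CD·AB·AB·DA·AB·DA·BC·CD·BC·CD·DA·BC·DA·BC·CD·AB·AB·DA·BC·CD
    A ↦ BC
    B ↦ CD
    C ↦ AB
    D ↦ DA

A->BC, B->CD, C->AB, D->DA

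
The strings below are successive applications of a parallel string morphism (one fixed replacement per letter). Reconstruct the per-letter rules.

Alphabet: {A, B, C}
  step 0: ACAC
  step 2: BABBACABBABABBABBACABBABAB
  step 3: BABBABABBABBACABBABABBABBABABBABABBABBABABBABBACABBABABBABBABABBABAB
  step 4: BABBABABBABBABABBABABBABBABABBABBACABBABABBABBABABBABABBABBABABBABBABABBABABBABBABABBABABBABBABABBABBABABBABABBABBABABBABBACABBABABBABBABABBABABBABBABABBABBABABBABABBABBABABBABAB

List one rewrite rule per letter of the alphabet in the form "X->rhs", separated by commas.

  step 3 ⇒ step 4: BABBABABBABBACABBABABBABBABABBABABBABBABABBABBACABBABABBABBABABBABAB ⇒ BAB·BA·BAB·BAB·BA·BAB·BA·BAB·BAB·BA·BAB·BAB·BA·CAB·BA·BAB·BAB·BA·BAB·BA·BAB·BAB·BA·BAB·BAB·BA·BAB·BA·BAB·BAB·BA·BAB·BA·BAB·BAB·BA·BAB·BAB·BA·BAB·BA·BAB·BAB·BA·BAB·BAB·BA·CAB·BA·BAB·BAB·BA·BAB·BA·BAB·BAB·BA·BAB·BAB·BA·BAB·BA·BAB·BAB·BA·BAB·BA·BAB
    A ↦ BA
    B ↦ BAB
    C ↦ CAB

A->BA, B->BAB, C->CAB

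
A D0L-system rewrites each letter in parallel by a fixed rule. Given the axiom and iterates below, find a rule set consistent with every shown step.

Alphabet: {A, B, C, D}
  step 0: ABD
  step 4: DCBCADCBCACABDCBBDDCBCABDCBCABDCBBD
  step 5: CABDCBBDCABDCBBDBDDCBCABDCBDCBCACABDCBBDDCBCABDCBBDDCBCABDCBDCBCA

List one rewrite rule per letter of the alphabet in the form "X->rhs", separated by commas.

A->D, B->DCB, C->B, D->CA

  step 4 ⇒ step 5: DCBCADCBCACABDCBBDDCBCABDCBCABDCBBD ⇒ CA·B·DCB·B·D·CA·B·DCB·B·D·B·D·DCB·CA·B·DCB·DCB·CA·CA·B·DCB·B·D·DCB·CA·B·DCB·B·D·DCB·CA·B·DCB·DCB·CA
    A ↦ D
    B ↦ DCB
    C ↦ B
    D ↦ CA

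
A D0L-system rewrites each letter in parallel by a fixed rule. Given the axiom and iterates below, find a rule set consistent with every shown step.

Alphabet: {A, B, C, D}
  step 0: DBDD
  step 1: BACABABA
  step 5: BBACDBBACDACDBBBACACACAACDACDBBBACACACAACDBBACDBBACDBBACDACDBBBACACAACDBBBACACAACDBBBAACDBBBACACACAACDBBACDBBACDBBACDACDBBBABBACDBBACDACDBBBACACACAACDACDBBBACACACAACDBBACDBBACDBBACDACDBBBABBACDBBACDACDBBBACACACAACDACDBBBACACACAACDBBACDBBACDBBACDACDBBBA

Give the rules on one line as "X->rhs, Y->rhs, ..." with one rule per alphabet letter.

A->ACD, B->CA, C->BB, D->BA

  step 0 ⇒ step 1: DBDD ⇒ BA·CA·BA·BA
    B ↦ CA
    D ↦ BA
    A ↦ ACD  (constrained at step 1)
    C ↦ BB  (constrained at step 1)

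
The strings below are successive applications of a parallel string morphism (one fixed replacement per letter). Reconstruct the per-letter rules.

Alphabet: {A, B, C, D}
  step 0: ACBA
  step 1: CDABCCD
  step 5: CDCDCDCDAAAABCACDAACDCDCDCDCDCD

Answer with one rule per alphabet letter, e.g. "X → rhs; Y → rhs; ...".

  step 0 ⇒ step 1: ACBA ⇒ CD·A·BC·CD
    A ↦ CD
    B ↦ BC
    C ↦ A
    D ↦ A  (constrained at step 1)

A->CD, B->BC, C->A, D->A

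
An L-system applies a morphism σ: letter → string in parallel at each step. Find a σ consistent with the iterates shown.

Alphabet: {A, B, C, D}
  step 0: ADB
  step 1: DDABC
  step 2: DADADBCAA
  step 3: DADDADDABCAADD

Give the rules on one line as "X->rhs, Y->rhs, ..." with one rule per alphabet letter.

A->D, B->BC, C->AA, D->DA

  step 2 ⇒ step 3: DADADBCAA ⇒ DA·D·DA·D·DA·BC·AA·D·D
    A ↦ D
    B ↦ BC
    C ↦ AA
    D ↦ DA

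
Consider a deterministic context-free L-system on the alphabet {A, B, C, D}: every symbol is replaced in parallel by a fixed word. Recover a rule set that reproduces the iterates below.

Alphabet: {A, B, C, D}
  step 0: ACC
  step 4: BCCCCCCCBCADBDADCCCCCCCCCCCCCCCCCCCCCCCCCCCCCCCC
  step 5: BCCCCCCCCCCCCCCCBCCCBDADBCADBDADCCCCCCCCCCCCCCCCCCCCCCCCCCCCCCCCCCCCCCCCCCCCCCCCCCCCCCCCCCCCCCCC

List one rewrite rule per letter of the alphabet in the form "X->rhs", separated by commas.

A->BD, B->BC, C->CC, D->AD

  step 4 ⇒ step 5: BCCCCCCCBCADBDADCCCCCCCCCCCCCCCCCCCCCCCCCCCCCCCC ⇒ BC·CC·CC·CC·CC·CC·CC·CC·BC·CC·BD·AD·BC·AD·BD·AD·CC·CC·CC·CC·CC·CC·CC·CC·CC·CC·CC·CC·CC·CC·CC·CC·CC·CC·CC·CC·CC·CC·CC·CC·CC·CC·CC·CC·CC·CC·CC·CC
    A ↦ BD
    B ↦ BC
    C ↦ CC
    D ↦ AD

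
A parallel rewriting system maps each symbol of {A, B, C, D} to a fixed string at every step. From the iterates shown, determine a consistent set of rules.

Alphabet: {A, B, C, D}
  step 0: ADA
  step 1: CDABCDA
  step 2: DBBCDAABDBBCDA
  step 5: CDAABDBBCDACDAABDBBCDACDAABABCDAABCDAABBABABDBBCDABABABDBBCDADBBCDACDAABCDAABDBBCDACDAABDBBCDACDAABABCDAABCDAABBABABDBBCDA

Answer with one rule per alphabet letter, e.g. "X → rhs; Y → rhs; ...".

A->CDA, B->AB, C->DB, D->B

  step 1 ⇒ step 2: CDABCDA ⇒ DB·B·CDA·AB·DB·B·CDA
    A ↦ CDA
    B ↦ AB
    C ↦ DB
    D ↦ B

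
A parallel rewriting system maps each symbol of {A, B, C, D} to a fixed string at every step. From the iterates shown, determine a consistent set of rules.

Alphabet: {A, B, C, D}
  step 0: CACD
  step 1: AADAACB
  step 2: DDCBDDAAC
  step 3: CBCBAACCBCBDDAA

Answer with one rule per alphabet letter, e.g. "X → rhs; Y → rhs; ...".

A->D, B->C, C->AA, D->CB

  step 2 ⇒ step 3: DDCBDDAAC ⇒ CB·CB·AA·C·CB·CB·D·D·AA
    A ↦ D
    B ↦ C
    C ↦ AA
    D ↦ CB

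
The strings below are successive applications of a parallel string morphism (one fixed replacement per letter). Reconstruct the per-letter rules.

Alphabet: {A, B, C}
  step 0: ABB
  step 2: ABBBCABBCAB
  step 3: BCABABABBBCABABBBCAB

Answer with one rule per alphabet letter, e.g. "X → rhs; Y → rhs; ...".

  step 2 ⇒ step 3: ABBBCABBCAB ⇒ BC·AB·AB·AB·B·BC·AB·AB·B·BC·AB
    A ↦ BC
    B ↦ AB
    C ↦ B

A->BC, B->AB, C->B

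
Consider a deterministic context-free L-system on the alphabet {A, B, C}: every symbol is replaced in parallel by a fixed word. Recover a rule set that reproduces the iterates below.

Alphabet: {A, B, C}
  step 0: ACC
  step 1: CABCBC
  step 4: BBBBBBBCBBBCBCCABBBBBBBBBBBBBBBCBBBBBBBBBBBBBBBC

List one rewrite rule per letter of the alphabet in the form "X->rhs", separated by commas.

  step 0 ⇒ step 1: ACC ⇒ CA·BC·BC
    A ↦ CA
    C ↦ BC
    B ↦ BB  (constrained at step 1)

A->CA, B->BB, C->BC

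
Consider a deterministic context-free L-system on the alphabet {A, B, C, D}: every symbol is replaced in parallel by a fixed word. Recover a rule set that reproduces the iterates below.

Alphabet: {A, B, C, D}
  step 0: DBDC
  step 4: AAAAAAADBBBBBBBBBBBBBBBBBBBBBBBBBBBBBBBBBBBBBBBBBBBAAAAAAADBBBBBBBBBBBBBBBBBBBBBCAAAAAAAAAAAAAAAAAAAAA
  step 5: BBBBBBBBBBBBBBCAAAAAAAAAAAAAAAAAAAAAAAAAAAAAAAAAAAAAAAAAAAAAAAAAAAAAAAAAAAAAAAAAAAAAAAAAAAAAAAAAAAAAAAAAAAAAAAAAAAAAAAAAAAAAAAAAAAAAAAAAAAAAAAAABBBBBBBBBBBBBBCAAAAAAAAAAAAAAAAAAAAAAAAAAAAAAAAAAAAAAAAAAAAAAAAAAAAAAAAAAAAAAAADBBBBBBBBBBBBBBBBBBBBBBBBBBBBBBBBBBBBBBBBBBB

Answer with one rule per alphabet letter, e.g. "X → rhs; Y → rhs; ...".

A->BB, B->AAA, C->ADB, D->C

  step 4 ⇒ step 5: AAAAAAADBBBBBBBBBBBBBBBBBBBBBBBBBBBBBBBBBBBBBBBBBBBAAAAAAADBBBBBBBBBBBBBBBBBBBBBCAAAAAAAAAAAAAAAAAAAAA ⇒ BB·BB·BB·BB·BB·BB·BB·C·AAA·AAA·AAA·AAA·AAA·AAA·AAA·AAA·AAA·AAA·AAA·AAA·AAA·AAA·AAA·AAA·AAA·AAA·AAA·AAA·AAA·AAA·AAA·AAA·AAA·AAA·AAA·AAA·AAA·AAA·AAA·AAA·AAA·AAA·AAA·AAA·AAA·AAA·AAA·AAA·AAA·AAA·AAA·BB·BB·BB·BB·BB·BB·BB·C·AAA·AAA·AAA·AAA·AAA·AAA·AAA·AAA·AAA·AAA·AAA·AAA·AAA·AAA·AAA·AAA·AAA·AAA·AAA·AAA·AAA·ADB·BB·BB·BB·BB·BB·BB·BB·BB·BB·BB·BB·BB·BB·BB·BB·BB·BB·BB·BB·BB·BB
    A ↦ BB
    B ↦ AAA
    C ↦ ADB
    D ↦ C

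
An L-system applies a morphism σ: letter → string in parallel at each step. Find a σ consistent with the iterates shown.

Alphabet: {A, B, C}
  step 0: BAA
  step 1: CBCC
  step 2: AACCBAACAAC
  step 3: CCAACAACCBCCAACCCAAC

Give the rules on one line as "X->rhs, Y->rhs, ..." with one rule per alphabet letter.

  step 2 ⇒ step 3: AACCBAACAAC ⇒ C·C·AAC·AAC·CB·C·C·AAC·C·C·AAC
    A ↦ C
    B ↦ CB
    C ↦ AAC

A->C, B->CB, C->AAC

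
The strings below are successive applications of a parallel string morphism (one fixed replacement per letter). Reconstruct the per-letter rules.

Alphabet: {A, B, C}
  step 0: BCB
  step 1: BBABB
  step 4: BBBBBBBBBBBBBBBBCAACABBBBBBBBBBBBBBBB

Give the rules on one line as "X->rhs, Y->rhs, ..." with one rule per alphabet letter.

A->CA, B->BB, C->A

  step 0 ⇒ step 1: BCB ⇒ BB·A·BB
    B ↦ BB
    C ↦ A
    A ↦ CA  (constrained at step 1)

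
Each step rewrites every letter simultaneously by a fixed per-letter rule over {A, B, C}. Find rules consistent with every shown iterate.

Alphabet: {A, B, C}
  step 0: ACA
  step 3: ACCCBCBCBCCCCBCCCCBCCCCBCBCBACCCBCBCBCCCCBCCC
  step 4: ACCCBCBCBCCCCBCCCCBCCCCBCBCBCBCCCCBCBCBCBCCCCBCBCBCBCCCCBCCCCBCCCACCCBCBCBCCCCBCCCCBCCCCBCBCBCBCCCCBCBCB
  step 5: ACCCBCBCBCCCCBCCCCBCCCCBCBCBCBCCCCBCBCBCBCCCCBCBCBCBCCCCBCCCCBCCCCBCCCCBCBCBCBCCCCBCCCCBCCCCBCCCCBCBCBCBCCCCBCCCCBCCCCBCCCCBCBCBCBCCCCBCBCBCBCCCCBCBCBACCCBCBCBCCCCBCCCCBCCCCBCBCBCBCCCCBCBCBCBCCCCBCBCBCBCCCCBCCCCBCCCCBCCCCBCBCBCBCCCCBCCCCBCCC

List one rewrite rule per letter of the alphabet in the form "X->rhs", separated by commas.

  step 4 ⇒ step 5: ACCCBCBCBCCCCBCCCCBCCCCBCBCBCBCCCCBCBCBCBCCCCBCBCBCBCCCCBCCCCBCCCACCCBCBCBCCCCBCCCCBCCCCBCBCBCBCCCCBCBCB ⇒ ACC·CB·CB·CB·CCC·CB·CCC·CB·CCC·CB·CB·CB·CB·CCC·CB·CB·CB·CB·CCC·CB·CB·CB·CB·CCC·CB·CCC·CB·CCC·CB·CCC·CB·CB·CB·CB·CCC·CB·CCC·CB·CCC·CB·CCC·CB·CB·CB·CB·CCC·CB·CCC·CB·CCC·CB·CCC·CB·CB·CB·CB·CCC·CB·CB·CB·CB·CCC·CB·CB·CB·ACC·CB·CB·CB·CCC·CB·CCC·CB·CCC·CB·CB·CB·CB·CCC·CB·CB·CB·CB·CCC·CB·CB·CB·CB·CCC·CB·CCC·CB·CCC·CB·CCC·CB·CB·CB·CB·CCC·CB·CCC·CB·CCC
    A ↦ ACC
    B ↦ CCC
    C ↦ CB

A->ACC, B->CCC, C->CB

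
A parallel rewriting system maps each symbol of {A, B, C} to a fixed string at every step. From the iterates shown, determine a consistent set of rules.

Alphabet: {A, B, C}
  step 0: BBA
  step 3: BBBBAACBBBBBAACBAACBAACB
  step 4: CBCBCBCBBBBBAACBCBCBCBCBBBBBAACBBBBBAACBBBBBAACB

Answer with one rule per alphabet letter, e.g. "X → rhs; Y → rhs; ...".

A->BB, B->CB, C->AA

  step 3 ⇒ step 4: BBBBAACBBBBBAACBAACBAACB ⇒ CB·CB·CB·CB·BB·BB·AA·CB·CB·CB·CB·CB·BB·BB·AA·CB·BB·BB·AA·CB·BB·BB·AA·CB
    A ↦ BB
    B ↦ CB
    C ↦ AA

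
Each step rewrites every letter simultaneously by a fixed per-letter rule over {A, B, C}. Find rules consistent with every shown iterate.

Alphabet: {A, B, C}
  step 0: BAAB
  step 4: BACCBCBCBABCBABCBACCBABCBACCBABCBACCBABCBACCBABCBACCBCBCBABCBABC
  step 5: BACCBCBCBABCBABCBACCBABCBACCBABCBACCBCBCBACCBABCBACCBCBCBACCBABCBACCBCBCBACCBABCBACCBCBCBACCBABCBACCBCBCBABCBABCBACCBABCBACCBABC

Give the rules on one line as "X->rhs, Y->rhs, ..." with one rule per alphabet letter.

A->CC, B->BA, C->BC

  step 4 ⇒ step 5: BACCBCBCBABCBABCBACCBABCBACCBABCBACCBABCBACCBABCBACCBCBCBABCBABC ⇒ BA·CC·BC·BC·BA·BC·BA·BC·BA·CC·BA·BC·BA·CC·BA·BC·BA·CC·BC·BC·BA·CC·BA·BC·BA·CC·BC·BC·BA·CC·BA·BC·BA·CC·BC·BC·BA·CC·BA·BC·BA·CC·BC·BC·BA·CC·BA·BC·BA·CC·BC·BC·BA·BC·BA·BC·BA·CC·BA·BC·BA·CC·BA·BC
    A ↦ CC
    B ↦ BA
    C ↦ BC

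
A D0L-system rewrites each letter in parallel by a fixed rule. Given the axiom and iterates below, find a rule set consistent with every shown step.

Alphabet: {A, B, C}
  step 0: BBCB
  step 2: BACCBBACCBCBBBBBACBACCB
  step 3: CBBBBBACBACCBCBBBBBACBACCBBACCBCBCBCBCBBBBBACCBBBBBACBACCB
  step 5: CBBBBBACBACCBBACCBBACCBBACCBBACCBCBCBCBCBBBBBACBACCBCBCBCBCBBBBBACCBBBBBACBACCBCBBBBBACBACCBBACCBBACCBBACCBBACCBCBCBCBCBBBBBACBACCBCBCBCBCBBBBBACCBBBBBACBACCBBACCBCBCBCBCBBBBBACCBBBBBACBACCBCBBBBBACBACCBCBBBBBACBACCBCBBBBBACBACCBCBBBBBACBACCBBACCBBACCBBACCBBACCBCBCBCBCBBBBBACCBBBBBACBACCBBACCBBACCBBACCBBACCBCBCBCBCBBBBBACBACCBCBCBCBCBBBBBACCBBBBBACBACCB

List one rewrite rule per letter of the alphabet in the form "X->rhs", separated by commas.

  step 2 ⇒ step 3: BACCBBACCBCBBBBBACBACCB ⇒ CB·BBB·BAC·BAC·CB·CB·BBB·BAC·BAC·CB·BAC·CB·CB·CB·CB·CB·BBB·BAC·CB·BBB·BAC·BAC·CB
    A ↦ BBB
    B ↦ CB
    C ↦ BAC

A->BBB, B->CB, C->BAC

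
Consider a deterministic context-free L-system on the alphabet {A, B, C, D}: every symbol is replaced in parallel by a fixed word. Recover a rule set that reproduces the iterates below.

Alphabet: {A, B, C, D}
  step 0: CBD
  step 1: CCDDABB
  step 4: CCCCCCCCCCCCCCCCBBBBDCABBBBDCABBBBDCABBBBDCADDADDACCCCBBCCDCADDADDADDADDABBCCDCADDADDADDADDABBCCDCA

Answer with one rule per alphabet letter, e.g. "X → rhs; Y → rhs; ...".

  step 0 ⇒ step 1: CBD ⇒ CC·DDA·BB
    B ↦ DDA
    C ↦ CC
    D ↦ BB
    A ↦ DCA  (constrained at step 1)

A->DCA, B->DDA, C->CC, D->BB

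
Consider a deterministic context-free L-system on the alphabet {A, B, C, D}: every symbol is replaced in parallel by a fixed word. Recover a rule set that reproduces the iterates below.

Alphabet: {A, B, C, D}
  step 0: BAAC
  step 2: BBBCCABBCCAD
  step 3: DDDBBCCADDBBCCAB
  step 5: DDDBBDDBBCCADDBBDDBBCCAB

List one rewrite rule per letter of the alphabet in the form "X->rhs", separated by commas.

A->CCA, B->D, C->B, D->B

  step 2 ⇒ step 3: BBBCCABBCCAD ⇒ D·D·D·B·B·CCA·D·D·B·B·CCA·B
    A ↦ CCA
    B ↦ D
    C ↦ B
    D ↦ B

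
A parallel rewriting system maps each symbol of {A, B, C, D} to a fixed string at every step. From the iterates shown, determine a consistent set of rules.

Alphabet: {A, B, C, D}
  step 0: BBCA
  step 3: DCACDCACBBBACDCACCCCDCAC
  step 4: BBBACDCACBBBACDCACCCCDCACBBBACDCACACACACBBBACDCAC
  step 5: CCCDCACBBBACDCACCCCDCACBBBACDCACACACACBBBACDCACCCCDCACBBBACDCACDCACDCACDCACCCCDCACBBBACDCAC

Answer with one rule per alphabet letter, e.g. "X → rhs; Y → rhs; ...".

  step 4 ⇒ step 5: BBBACDCACBBBACDCACCCCDCACBBBACDCACACACACBBBACDCAC ⇒ C·C·C·DC·AC·BBB·AC·DC·AC·C·C·C·DC·AC·BBB·AC·DC·AC·AC·AC·AC·BBB·AC·DC·AC·C·C·C·DC·AC·BBB·AC·DC·AC·DC·AC·DC·AC·DC·AC·C·C·C·DC·AC·BBB·AC·DC·AC
    A ↦ DC
    B ↦ C
    C ↦ AC
    D ↦ BBB

A->DC, B->C, C->AC, D->BBB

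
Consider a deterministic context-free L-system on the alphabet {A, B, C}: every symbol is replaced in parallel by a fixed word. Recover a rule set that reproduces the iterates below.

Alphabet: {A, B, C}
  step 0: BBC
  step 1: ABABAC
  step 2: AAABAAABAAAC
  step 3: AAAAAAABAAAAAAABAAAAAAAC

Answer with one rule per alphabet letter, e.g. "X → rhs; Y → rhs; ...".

  step 2 ⇒ step 3: AAABAAABAAAC ⇒ AA·AA·AA·AB·AA·AA·AA·AB·AA·AA·AA·AC
    A ↦ AA
    B ↦ AB
    C ↦ AC

A->AA, B->AB, C->AC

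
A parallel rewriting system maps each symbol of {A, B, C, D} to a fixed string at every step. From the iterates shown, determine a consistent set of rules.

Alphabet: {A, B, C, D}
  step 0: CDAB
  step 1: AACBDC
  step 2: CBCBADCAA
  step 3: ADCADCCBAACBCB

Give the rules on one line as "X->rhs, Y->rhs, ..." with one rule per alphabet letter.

A->CB, B->DC, C->A, D->A

  step 2 ⇒ step 3: CBCBADCAA ⇒ A·DC·A·DC·CB·A·A·CB·CB
    A ↦ CB
    B ↦ DC
    C ↦ A
    D ↦ A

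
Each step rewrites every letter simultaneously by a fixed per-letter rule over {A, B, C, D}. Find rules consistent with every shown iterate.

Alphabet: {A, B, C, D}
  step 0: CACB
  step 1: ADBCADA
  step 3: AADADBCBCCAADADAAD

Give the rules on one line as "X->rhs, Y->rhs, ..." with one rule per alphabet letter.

A->BC, B->A, C->AD, D->C

  step 0 ⇒ step 1: CACB ⇒ AD·BC·AD·A
    A ↦ BC
    B ↦ A
    C ↦ AD
    D ↦ C  (constrained at step 1)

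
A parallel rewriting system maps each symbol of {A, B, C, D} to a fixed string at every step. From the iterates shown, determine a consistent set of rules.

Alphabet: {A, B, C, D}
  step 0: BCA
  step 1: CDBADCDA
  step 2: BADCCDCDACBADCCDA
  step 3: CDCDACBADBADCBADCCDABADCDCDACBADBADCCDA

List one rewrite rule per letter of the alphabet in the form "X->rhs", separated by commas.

A->CDA, B->CD, C->BAD, D->C

  step 2 ⇒ step 3: BADCCDCDACBADCCDA ⇒ CD·CDA·C·BAD·BAD·C·BAD·C·CDA·BAD·CD·CDA·C·BAD·BAD·C·CDA
    A ↦ CDA
    B ↦ CD
    C ↦ BAD
    D ↦ C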